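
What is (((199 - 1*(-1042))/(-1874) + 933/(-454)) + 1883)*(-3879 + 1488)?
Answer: -956242798923/212699 ≈ -4.4958e+6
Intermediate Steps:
(((199 - 1*(-1042))/(-1874) + 933/(-454)) + 1883)*(-3879 + 1488) = (((199 + 1042)*(-1/1874) + 933*(-1/454)) + 1883)*(-2391) = ((1241*(-1/1874) - 933/454) + 1883)*(-2391) = ((-1241/1874 - 933/454) + 1883)*(-2391) = (-577964/212699 + 1883)*(-2391) = (399934253/212699)*(-2391) = -956242798923/212699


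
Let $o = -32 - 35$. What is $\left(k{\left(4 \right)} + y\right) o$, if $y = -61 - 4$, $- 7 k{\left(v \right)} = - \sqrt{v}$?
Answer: $\frac{30351}{7} \approx 4335.9$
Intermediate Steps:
$k{\left(v \right)} = \frac{\sqrt{v}}{7}$ ($k{\left(v \right)} = - \frac{\left(-1\right) \sqrt{v}}{7} = \frac{\sqrt{v}}{7}$)
$o = -67$ ($o = -32 - 35 = -67$)
$y = -65$ ($y = -61 - 4 = -65$)
$\left(k{\left(4 \right)} + y\right) o = \left(\frac{\sqrt{4}}{7} - 65\right) \left(-67\right) = \left(\frac{1}{7} \cdot 2 - 65\right) \left(-67\right) = \left(\frac{2}{7} - 65\right) \left(-67\right) = \left(- \frac{453}{7}\right) \left(-67\right) = \frac{30351}{7}$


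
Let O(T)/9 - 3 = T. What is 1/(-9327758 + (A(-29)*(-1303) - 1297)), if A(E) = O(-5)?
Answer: -1/9305601 ≈ -1.0746e-7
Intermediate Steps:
O(T) = 27 + 9*T
A(E) = -18 (A(E) = 27 + 9*(-5) = 27 - 45 = -18)
1/(-9327758 + (A(-29)*(-1303) - 1297)) = 1/(-9327758 + (-18*(-1303) - 1297)) = 1/(-9327758 + (23454 - 1297)) = 1/(-9327758 + 22157) = 1/(-9305601) = -1/9305601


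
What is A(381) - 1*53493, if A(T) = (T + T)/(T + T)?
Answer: -53492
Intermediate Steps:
A(T) = 1 (A(T) = (2*T)/((2*T)) = (2*T)*(1/(2*T)) = 1)
A(381) - 1*53493 = 1 - 1*53493 = 1 - 53493 = -53492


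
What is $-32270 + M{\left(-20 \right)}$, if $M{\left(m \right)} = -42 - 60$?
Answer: $-32372$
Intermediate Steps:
$M{\left(m \right)} = -102$
$-32270 + M{\left(-20 \right)} = -32270 - 102 = -32372$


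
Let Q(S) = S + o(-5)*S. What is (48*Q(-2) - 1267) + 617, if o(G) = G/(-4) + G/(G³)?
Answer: -21746/25 ≈ -869.84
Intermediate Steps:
o(G) = G⁻² - G/4 (o(G) = G*(-¼) + G/G³ = -G/4 + G⁻² = G⁻² - G/4)
Q(S) = 229*S/100 (Q(S) = S + ((-5)⁻² - ¼*(-5))*S = S + (1/25 + 5/4)*S = S + 129*S/100 = 229*S/100)
(48*Q(-2) - 1267) + 617 = (48*((229/100)*(-2)) - 1267) + 617 = (48*(-229/50) - 1267) + 617 = (-5496/25 - 1267) + 617 = -37171/25 + 617 = -21746/25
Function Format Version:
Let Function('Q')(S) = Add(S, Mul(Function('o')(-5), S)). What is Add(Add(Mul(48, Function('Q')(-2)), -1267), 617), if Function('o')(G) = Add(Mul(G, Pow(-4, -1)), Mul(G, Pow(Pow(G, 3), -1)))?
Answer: Rational(-21746, 25) ≈ -869.84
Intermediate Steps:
Function('o')(G) = Add(Pow(G, -2), Mul(Rational(-1, 4), G)) (Function('o')(G) = Add(Mul(G, Rational(-1, 4)), Mul(G, Pow(G, -3))) = Add(Mul(Rational(-1, 4), G), Pow(G, -2)) = Add(Pow(G, -2), Mul(Rational(-1, 4), G)))
Function('Q')(S) = Mul(Rational(229, 100), S) (Function('Q')(S) = Add(S, Mul(Add(Pow(-5, -2), Mul(Rational(-1, 4), -5)), S)) = Add(S, Mul(Add(Rational(1, 25), Rational(5, 4)), S)) = Add(S, Mul(Rational(129, 100), S)) = Mul(Rational(229, 100), S))
Add(Add(Mul(48, Function('Q')(-2)), -1267), 617) = Add(Add(Mul(48, Mul(Rational(229, 100), -2)), -1267), 617) = Add(Add(Mul(48, Rational(-229, 50)), -1267), 617) = Add(Add(Rational(-5496, 25), -1267), 617) = Add(Rational(-37171, 25), 617) = Rational(-21746, 25)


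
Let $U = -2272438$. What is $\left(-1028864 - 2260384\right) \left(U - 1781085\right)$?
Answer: $13333042420704$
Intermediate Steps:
$\left(-1028864 - 2260384\right) \left(U - 1781085\right) = \left(-1028864 - 2260384\right) \left(-2272438 - 1781085\right) = - 3289248 \left(-2272438 - 1781085\right) = \left(-3289248\right) \left(-4053523\right) = 13333042420704$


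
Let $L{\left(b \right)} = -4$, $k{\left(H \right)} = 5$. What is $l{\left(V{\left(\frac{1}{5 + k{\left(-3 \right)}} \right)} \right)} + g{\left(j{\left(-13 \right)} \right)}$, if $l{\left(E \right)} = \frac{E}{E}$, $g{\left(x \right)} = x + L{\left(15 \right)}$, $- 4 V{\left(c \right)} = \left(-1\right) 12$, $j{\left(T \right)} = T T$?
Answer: $166$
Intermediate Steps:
$j{\left(T \right)} = T^{2}$
$V{\left(c \right)} = 3$ ($V{\left(c \right)} = - \frac{\left(-1\right) 12}{4} = \left(- \frac{1}{4}\right) \left(-12\right) = 3$)
$g{\left(x \right)} = -4 + x$ ($g{\left(x \right)} = x - 4 = -4 + x$)
$l{\left(E \right)} = 1$
$l{\left(V{\left(\frac{1}{5 + k{\left(-3 \right)}} \right)} \right)} + g{\left(j{\left(-13 \right)} \right)} = 1 - \left(4 - \left(-13\right)^{2}\right) = 1 + \left(-4 + 169\right) = 1 + 165 = 166$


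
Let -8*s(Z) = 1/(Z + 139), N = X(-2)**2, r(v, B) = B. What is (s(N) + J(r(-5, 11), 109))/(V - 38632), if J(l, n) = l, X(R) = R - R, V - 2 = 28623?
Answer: -12231/11127784 ≈ -0.0010991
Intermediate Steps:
V = 28625 (V = 2 + 28623 = 28625)
X(R) = 0
N = 0 (N = 0**2 = 0)
s(Z) = -1/(8*(139 + Z)) (s(Z) = -1/(8*(Z + 139)) = -1/(8*(139 + Z)))
(s(N) + J(r(-5, 11), 109))/(V - 38632) = (-1/(1112 + 8*0) + 11)/(28625 - 38632) = (-1/(1112 + 0) + 11)/(-10007) = (-1/1112 + 11)*(-1/10007) = (12231/1112)*(-1/10007) = -12231/11127784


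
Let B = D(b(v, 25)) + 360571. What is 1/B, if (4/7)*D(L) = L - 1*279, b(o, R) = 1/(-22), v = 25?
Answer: 88/31687275 ≈ 2.7771e-6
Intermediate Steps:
b(o, R) = -1/22
D(L) = -1953/4 + 7*L/4 (D(L) = 7*(L - 1*279)/4 = 7*(L - 279)/4 = 7*(-279 + L)/4 = -1953/4 + 7*L/4)
B = 31687275/88 (B = (-1953/4 + (7/4)*(-1/22)) + 360571 = (-1953/4 - 7/88) + 360571 = -42973/88 + 360571 = 31687275/88 ≈ 3.6008e+5)
1/B = 1/(31687275/88) = 88/31687275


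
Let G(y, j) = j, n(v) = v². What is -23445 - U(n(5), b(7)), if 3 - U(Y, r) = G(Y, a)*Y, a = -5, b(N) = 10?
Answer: -23573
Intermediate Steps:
U(Y, r) = 3 + 5*Y (U(Y, r) = 3 - (-5)*Y = 3 + 5*Y)
-23445 - U(n(5), b(7)) = -23445 - (3 + 5*5²) = -23445 - (3 + 5*25) = -23445 - (3 + 125) = -23445 - 1*128 = -23445 - 128 = -23573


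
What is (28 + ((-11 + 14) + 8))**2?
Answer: 1521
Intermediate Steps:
(28 + ((-11 + 14) + 8))**2 = (28 + (3 + 8))**2 = (28 + 11)**2 = 39**2 = 1521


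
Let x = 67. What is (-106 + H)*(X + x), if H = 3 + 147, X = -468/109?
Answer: 300740/109 ≈ 2759.1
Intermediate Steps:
X = -468/109 (X = -468*1/109 = -468/109 ≈ -4.2936)
H = 150
(-106 + H)*(X + x) = (-106 + 150)*(-468/109 + 67) = 44*(6835/109) = 300740/109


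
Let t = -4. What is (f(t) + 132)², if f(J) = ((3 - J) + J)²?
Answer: 19881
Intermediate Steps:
f(J) = 9 (f(J) = 3² = 9)
(f(t) + 132)² = (9 + 132)² = 141² = 19881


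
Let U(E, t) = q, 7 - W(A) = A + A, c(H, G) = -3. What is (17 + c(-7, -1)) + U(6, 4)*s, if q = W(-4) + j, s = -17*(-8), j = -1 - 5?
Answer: 1238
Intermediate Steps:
j = -6
W(A) = 7 - 2*A (W(A) = 7 - (A + A) = 7 - 2*A)
s = 136
q = 9 (q = (7 - 2*(-4)) - 6 = (7 + 8) - 6 = 15 - 6 = 9)
U(E, t) = 9
(17 + c(-7, -1)) + U(6, 4)*s = (17 - 3) + 9*136 = 14 + 1224 = 1238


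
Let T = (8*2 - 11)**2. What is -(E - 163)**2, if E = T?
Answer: -19044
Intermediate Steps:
T = 25 (T = (16 - 11)**2 = 5**2 = 25)
E = 25
-(E - 163)**2 = -(25 - 163)**2 = -1*(-138)**2 = -1*19044 = -19044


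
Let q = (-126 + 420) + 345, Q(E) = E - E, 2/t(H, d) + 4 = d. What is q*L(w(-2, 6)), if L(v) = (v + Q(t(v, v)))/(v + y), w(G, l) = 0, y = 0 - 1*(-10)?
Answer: 0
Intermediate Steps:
t(H, d) = 2/(-4 + d)
y = 10 (y = 0 + 10 = 10)
Q(E) = 0
L(v) = v/(10 + v) (L(v) = (v + 0)/(v + 10) = v/(10 + v))
q = 639 (q = 294 + 345 = 639)
q*L(w(-2, 6)) = 639*(0/(10 + 0)) = 639*(0/10) = 639*(0*(⅒)) = 639*0 = 0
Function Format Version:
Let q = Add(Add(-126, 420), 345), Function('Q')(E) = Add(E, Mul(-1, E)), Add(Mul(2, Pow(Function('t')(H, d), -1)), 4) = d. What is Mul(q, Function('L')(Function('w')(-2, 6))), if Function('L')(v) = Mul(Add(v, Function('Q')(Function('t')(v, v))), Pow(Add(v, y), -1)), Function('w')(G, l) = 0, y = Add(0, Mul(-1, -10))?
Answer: 0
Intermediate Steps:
Function('t')(H, d) = Mul(2, Pow(Add(-4, d), -1))
y = 10 (y = Add(0, 10) = 10)
Function('Q')(E) = 0
Function('L')(v) = Mul(v, Pow(Add(10, v), -1)) (Function('L')(v) = Mul(Add(v, 0), Pow(Add(v, 10), -1)) = Mul(v, Pow(Add(10, v), -1)))
q = 639 (q = Add(294, 345) = 639)
Mul(q, Function('L')(Function('w')(-2, 6))) = Mul(639, Mul(0, Pow(Add(10, 0), -1))) = Mul(639, Mul(0, Pow(10, -1))) = Mul(639, Mul(0, Rational(1, 10))) = Mul(639, 0) = 0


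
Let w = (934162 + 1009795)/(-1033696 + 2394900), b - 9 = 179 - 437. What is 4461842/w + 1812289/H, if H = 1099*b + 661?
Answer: 1657995011746998747/530680821430 ≈ 3.1243e+6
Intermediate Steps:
b = -249 (b = 9 + (179 - 437) = 9 - 258 = -249)
w = 1943957/1361204 ≈ 1.4281
H = -272990 (H = 1099*(-249) + 661 = -273651 + 661 = -272990)
4461842/w + 1812289/H = 4461842/(1943957/1361204) + 1812289/(-272990) = 4461842*(1361204/1943957) + 1812289*(-1/272990) = 6073477177768/1943957 - 1812289/272990 = 1657995011746998747/530680821430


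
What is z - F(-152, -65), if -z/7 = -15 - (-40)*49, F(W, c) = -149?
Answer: -13466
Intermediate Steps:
z = -13615 (z = -7*(-15 - (-40)*49) = -7*(-15 - 20*(-98)) = -7*(-15 + 1960) = -7*1945 = -13615)
z - F(-152, -65) = -13615 - 1*(-149) = -13615 + 149 = -13466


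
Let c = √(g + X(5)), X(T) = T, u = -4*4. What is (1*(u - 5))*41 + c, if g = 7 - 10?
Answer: -861 + √2 ≈ -859.59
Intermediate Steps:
u = -16
g = -3
c = √2 (c = √(-3 + 5) = √2 ≈ 1.4142)
(1*(u - 5))*41 + c = (1*(-16 - 5))*41 + √2 = (1*(-21))*41 + √2 = -21*41 + √2 = -861 + √2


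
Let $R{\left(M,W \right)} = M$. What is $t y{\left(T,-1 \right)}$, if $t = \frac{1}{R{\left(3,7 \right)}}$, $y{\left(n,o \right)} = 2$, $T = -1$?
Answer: $\frac{2}{3} \approx 0.66667$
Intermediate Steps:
$t = \frac{1}{3} \approx 0.33333$
$t y{\left(T,-1 \right)} = \frac{1}{3} \cdot 2 = \frac{2}{3}$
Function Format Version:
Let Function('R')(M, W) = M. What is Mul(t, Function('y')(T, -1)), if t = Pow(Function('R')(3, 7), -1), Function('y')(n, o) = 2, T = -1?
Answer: Rational(2, 3) ≈ 0.66667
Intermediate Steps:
t = Rational(1, 3) (t = Pow(3, -1) = Rational(1, 3) ≈ 0.33333)
Mul(t, Function('y')(T, -1)) = Mul(Rational(1, 3), 2) = Rational(2, 3)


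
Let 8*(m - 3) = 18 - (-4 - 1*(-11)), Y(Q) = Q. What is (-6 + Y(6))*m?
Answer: 0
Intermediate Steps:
m = 35/8 (m = 3 + (18 - (-4 - 1*(-11)))/8 = 3 + (18 - (-4 + 11))/8 = 3 + (18 - 1*7)/8 = 3 + (18 - 7)/8 = 3 + (⅛)*11 = 3 + 11/8 = 35/8 ≈ 4.3750)
(-6 + Y(6))*m = (-6 + 6)*(35/8) = 0*(35/8) = 0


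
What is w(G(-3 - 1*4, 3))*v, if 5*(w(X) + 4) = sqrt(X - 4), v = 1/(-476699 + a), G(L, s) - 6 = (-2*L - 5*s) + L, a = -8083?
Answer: 2/242391 - I*sqrt(6)/2423910 ≈ 8.2511e-6 - 1.0106e-6*I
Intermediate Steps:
G(L, s) = 6 - L - 5*s (G(L, s) = 6 + ((-2*L - 5*s) + L) = 6 + ((-5*s - 2*L) + L) = 6 + (-L - 5*s) = 6 - L - 5*s)
v = -1/484782 (v = 1/(-476699 - 8083) = 1/(-484782) = -1/484782 ≈ -2.0628e-6)
w(X) = -4 + sqrt(-4 + X)/5 (w(X) = -4 + sqrt(X - 4)/5 = -4 + sqrt(-4 + X)/5)
w(G(-3 - 1*4, 3))*v = (-4 + sqrt(-4 + (6 - (-3 - 1*4) - 5*3))/5)*(-1/484782) = (-4 + sqrt(-4 + (6 - (-3 - 4) - 15))/5)*(-1/484782) = (-4 + sqrt(-4 + (6 - 1*(-7) - 15))/5)*(-1/484782) = (-4 + sqrt(-4 + (6 + 7 - 15))/5)*(-1/484782) = (-4 + sqrt(-4 - 2)/5)*(-1/484782) = (-4 + sqrt(-6)/5)*(-1/484782) = (-4 + (I*sqrt(6))/5)*(-1/484782) = (-4 + I*sqrt(6)/5)*(-1/484782) = 2/242391 - I*sqrt(6)/2423910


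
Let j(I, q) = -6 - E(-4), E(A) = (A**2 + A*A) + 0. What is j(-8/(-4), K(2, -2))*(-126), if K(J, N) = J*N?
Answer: 4788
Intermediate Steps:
E(A) = 2*A**2 (E(A) = (A**2 + A**2) + 0 = 2*A**2 + 0 = 2*A**2)
j(I, q) = -38 (j(I, q) = -6 - 2*(-4)**2 = -6 - 2*16 = -6 - 1*32 = -6 - 32 = -38)
j(-8/(-4), K(2, -2))*(-126) = -38*(-126) = 4788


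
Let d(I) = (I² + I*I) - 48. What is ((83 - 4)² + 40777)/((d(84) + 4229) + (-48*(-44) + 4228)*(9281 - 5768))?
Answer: 47018/22290713 ≈ 0.0021093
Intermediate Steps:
d(I) = -48 + 2*I² (d(I) = (I² + I²) - 48 = 2*I² - 48 = -48 + 2*I²)
((83 - 4)² + 40777)/((d(84) + 4229) + (-48*(-44) + 4228)*(9281 - 5768)) = ((83 - 4)² + 40777)/(((-48 + 2*84²) + 4229) + (-48*(-44) + 4228)*(9281 - 5768)) = (79² + 40777)/(((-48 + 2*7056) + 4229) + (2112 + 4228)*3513) = (6241 + 40777)/(((-48 + 14112) + 4229) + 6340*3513) = 47018/((14064 + 4229) + 22272420) = 47018/(18293 + 22272420) = 47018/22290713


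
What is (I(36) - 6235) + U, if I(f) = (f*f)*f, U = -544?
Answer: 39877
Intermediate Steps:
I(f) = f**3 (I(f) = f**2*f = f**3)
(I(36) - 6235) + U = (36**3 - 6235) - 544 = (46656 - 6235) - 544 = 40421 - 544 = 39877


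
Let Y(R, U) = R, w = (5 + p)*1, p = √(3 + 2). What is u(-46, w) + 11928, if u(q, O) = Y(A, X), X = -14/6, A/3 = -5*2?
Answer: 11898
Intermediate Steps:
A = -30 (A = 3*(-5*2) = 3*(-10) = -30)
p = √5 ≈ 2.2361
X = -7/3 (X = -14*⅙ = -7/3 ≈ -2.3333)
w = 5 + √5 (w = (5 + √5)*1 = 5 + √5 ≈ 7.2361)
u(q, O) = -30
u(-46, w) + 11928 = -30 + 11928 = 11898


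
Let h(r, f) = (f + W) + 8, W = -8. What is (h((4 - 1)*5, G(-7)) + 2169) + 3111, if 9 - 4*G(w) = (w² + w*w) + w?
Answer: 10519/2 ≈ 5259.5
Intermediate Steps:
G(w) = 9/4 - w²/2 - w/4 (G(w) = 9/4 - ((w² + w*w) + w)/4 = 9/4 - ((w² + w²) + w)/4 = 9/4 - (2*w² + w)/4 = 9/4 - (w + 2*w²)/4 = 9/4 + (-w²/2 - w/4) = 9/4 - w²/2 - w/4)
h(r, f) = f (h(r, f) = (f - 8) + 8 = (-8 + f) + 8 = f)
(h((4 - 1)*5, G(-7)) + 2169) + 3111 = ((9/4 - ½*(-7)² - ¼*(-7)) + 2169) + 3111 = ((9/4 - ½*49 + 7/4) + 2169) + 3111 = ((9/4 - 49/2 + 7/4) + 2169) + 3111 = (-41/2 + 2169) + 3111 = 4297/2 + 3111 = 10519/2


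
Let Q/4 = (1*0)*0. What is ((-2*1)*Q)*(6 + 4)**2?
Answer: 0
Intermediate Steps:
Q = 0 (Q = 4*((1*0)*0) = 4*(0*0) = 4*0 = 0)
((-2*1)*Q)*(6 + 4)**2 = (-2*1*0)*(6 + 4)**2 = -2*0*10**2 = 0*100 = 0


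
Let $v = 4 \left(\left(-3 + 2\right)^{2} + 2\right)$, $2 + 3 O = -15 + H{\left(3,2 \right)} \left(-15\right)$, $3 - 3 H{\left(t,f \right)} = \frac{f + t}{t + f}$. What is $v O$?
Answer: $-108$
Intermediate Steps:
$H{\left(t,f \right)} = \frac{2}{3}$ ($H{\left(t,f \right)} = 1 - \frac{\left(f + t\right) \frac{1}{t + f}}{3} = 1 - \frac{\left(f + t\right) \frac{1}{f + t}}{3} = 1 - \frac{1}{3} = \frac{2}{3}$)
$O = -9$ ($O = - \frac{2}{3} + \frac{-15 + \frac{2}{3} \left(-15\right)}{3} = - \frac{2}{3} + \frac{-15 - 10}{3} = - \frac{2}{3} + \frac{1}{3} \left(-25\right) = - \frac{2}{3} - \frac{25}{3} = -9$)
$v = 12$ ($v = 4 \left(\left(-1\right)^{2} + 2\right) = 4 \left(1 + 2\right) = 4 \cdot 3 = 12$)
$v O = 12 \left(-9\right) = -108$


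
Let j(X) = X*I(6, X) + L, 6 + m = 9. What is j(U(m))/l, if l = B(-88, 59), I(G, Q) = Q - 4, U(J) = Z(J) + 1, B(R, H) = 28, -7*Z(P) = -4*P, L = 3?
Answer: -6/343 ≈ -0.017493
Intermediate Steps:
m = 3 (m = -6 + 9 = 3)
Z(P) = 4*P/7 (Z(P) = -(-4)*P/7 = 4*P/7)
U(J) = 1 + 4*J/7 (U(J) = 4*J/7 + 1 = 1 + 4*J/7)
I(G, Q) = -4 + Q
l = 28
j(X) = 3 + X*(-4 + X) (j(X) = X*(-4 + X) + 3 = 3 + X*(-4 + X))
j(U(m))/l = (3 + (1 + (4/7)*3)*(-4 + (1 + (4/7)*3)))/28 = (3 + (1 + 12/7)*(-4 + (1 + 12/7)))*(1/28) = (3 + 19*(-4 + 19/7)/7)*(1/28) = (3 + (19/7)*(-9/7))*(1/28) = (3 - 171/49)*(1/28) = -24/49*1/28 = -6/343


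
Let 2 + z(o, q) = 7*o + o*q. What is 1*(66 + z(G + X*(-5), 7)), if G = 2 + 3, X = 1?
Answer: 64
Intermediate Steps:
G = 5
z(o, q) = -2 + 7*o + o*q (z(o, q) = -2 + (7*o + o*q) = -2 + 7*o + o*q)
1*(66 + z(G + X*(-5), 7)) = 1*(66 + (-2 + 7*(5 + 1*(-5)) + (5 + 1*(-5))*7)) = 1*(66 + (-2 + 7*(5 - 5) + (5 - 5)*7)) = 1*(66 + (-2 + 7*0 + 0*7)) = 1*(66 + (-2 + 0 + 0)) = 1*(66 - 2) = 1*64 = 64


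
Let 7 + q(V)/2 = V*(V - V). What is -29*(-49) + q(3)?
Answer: 1407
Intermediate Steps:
q(V) = -14 (q(V) = -14 + 2*(V*(V - V)) = -14 + 2*(V*0) = -14 + 2*0 = -14 + 0 = -14)
-29*(-49) + q(3) = -29*(-49) - 14 = 1421 - 14 = 1407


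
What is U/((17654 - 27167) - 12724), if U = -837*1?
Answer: 837/22237 ≈ 0.037640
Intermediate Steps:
U = -837
U/((17654 - 27167) - 12724) = -837/((17654 - 27167) - 12724) = -837/(-9513 - 12724) = -837/(-22237) = -837*(-1/22237) = 837/22237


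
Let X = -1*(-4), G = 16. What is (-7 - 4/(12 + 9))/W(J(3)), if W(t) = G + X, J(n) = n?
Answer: -151/420 ≈ -0.35952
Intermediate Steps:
X = 4
W(t) = 20 (W(t) = 16 + 4 = 20)
(-7 - 4/(12 + 9))/W(J(3)) = (-7 - 4/(12 + 9))/20 = (-7 - 4/21)*(1/20) = -151/21*1/20 = -151/420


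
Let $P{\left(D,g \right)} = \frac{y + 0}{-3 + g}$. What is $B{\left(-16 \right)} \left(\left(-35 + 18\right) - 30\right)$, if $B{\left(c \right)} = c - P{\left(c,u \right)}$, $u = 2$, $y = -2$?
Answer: $846$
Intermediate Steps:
$P{\left(D,g \right)} = - \frac{2}{-3 + g}$ ($P{\left(D,g \right)} = \frac{-2 + 0}{-3 + g} = - \frac{2}{-3 + g}$)
$B{\left(c \right)} = -2 + c$ ($B{\left(c \right)} = c - - \frac{2}{-3 + 2} = c - - \frac{2}{-1} = c - \left(-2\right) \left(-1\right) = c - 2 = -2 + c$)
$B{\left(-16 \right)} \left(\left(-35 + 18\right) - 30\right) = \left(-2 - 16\right) \left(\left(-35 + 18\right) - 30\right) = - 18 \left(-17 - 30\right) = \left(-18\right) \left(-47\right) = 846$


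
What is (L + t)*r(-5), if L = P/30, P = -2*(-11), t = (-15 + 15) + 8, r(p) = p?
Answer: -131/3 ≈ -43.667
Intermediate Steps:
t = 8 (t = 0 + 8 = 8)
P = 22
L = 11/15 (L = 22/30 = 22*(1/30) = 11/15 ≈ 0.73333)
(L + t)*r(-5) = (11/15 + 8)*(-5) = (131/15)*(-5) = -131/3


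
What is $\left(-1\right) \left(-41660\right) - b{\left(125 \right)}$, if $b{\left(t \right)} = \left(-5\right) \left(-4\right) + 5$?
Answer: $41635$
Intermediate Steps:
$b{\left(t \right)} = 25$ ($b{\left(t \right)} = 20 + 5 = 25$)
$\left(-1\right) \left(-41660\right) - b{\left(125 \right)} = \left(-1\right) \left(-41660\right) - 25 = 41660 - 25 = 41635$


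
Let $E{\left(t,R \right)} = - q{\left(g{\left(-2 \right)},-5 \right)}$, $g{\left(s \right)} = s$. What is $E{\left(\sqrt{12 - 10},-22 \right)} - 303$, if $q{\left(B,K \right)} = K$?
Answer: $-298$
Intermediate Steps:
$E{\left(t,R \right)} = 5$ ($E{\left(t,R \right)} = \left(-1\right) \left(-5\right) = 5$)
$E{\left(\sqrt{12 - 10},-22 \right)} - 303 = 5 - 303 = -298$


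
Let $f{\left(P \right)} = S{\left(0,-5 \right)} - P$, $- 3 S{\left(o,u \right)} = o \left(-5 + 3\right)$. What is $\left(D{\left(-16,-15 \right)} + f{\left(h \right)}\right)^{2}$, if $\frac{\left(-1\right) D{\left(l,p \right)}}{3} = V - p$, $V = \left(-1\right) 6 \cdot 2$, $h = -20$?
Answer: $121$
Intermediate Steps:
$S{\left(o,u \right)} = \frac{2 o}{3}$ ($S{\left(o,u \right)} = - \frac{o \left(-5 + 3\right)}{3} = - \frac{o \left(-2\right)}{3} = - \frac{\left(-2\right) o}{3} = \frac{2 o}{3}$)
$V = -12$ ($V = \left(-6\right) 2 = -12$)
$f{\left(P \right)} = - P$ ($f{\left(P \right)} = \frac{2}{3} \cdot 0 - P = 0 - P = - P$)
$D{\left(l,p \right)} = 36 + 3 p$ ($D{\left(l,p \right)} = - 3 \left(-12 - p\right) = 36 + 3 p$)
$\left(D{\left(-16,-15 \right)} + f{\left(h \right)}\right)^{2} = \left(\left(36 + 3 \left(-15\right)\right) - -20\right)^{2} = \left(\left(36 - 45\right) + 20\right)^{2} = \left(-9 + 20\right)^{2} = 11^{2} = 121$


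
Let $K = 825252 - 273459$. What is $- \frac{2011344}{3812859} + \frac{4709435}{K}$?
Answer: $\frac{1871840676097}{233767656243} \approx 8.0073$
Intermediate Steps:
$K = 551793$
$- \frac{2011344}{3812859} + \frac{4709435}{K} = - \frac{2011344}{3812859} + \frac{4709435}{551793} = \left(-2011344\right) \frac{1}{3812859} + 4709435 \cdot \frac{1}{551793} = - \frac{670448}{1270953} + \frac{4709435}{551793} = \frac{1871840676097}{233767656243}$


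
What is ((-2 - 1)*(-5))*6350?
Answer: 95250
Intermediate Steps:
((-2 - 1)*(-5))*6350 = -3*(-5)*6350 = 15*6350 = 95250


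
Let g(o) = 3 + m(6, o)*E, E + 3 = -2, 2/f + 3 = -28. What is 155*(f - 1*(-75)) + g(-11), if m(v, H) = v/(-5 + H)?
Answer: 92959/8 ≈ 11620.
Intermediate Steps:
m(v, H) = v/(-5 + H)
f = -2/31 (f = 2/(-3 - 28) = 2/(-31) = 2*(-1/31) = -2/31 ≈ -0.064516)
E = -5 (E = -3 - 2 = -5)
g(o) = 3 - 30/(-5 + o) (g(o) = 3 + (6/(-5 + o))*(-5) = 3 - 30/(-5 + o))
155*(f - 1*(-75)) + g(-11) = 155*(-2/31 - 1*(-75)) + 3*(-15 - 11)/(-5 - 11) = 155*(-2/31 + 75) + 3*(-26)/(-16) = 155*(2323/31) + 3*(-1/16)*(-26) = 11615 + 39/8 = 92959/8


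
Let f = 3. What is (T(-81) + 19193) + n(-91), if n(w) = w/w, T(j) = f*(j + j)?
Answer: 18708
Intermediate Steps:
T(j) = 6*j (T(j) = 3*(j + j) = 3*(2*j) = 6*j)
n(w) = 1
(T(-81) + 19193) + n(-91) = (6*(-81) + 19193) + 1 = (-486 + 19193) + 1 = 18707 + 1 = 18708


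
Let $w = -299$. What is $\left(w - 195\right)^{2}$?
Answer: $244036$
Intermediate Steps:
$\left(w - 195\right)^{2} = \left(-299 - 195\right)^{2} = \left(-494\right)^{2} = 244036$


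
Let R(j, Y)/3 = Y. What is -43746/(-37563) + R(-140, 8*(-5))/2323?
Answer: 32371466/29086283 ≈ 1.1129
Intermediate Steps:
R(j, Y) = 3*Y
-43746/(-37563) + R(-140, 8*(-5))/2323 = -43746/(-37563) + (3*(8*(-5)))/2323 = -43746*(-1/37563) + (3*(-40))*(1/2323) = 14582/12521 - 120*1/2323 = 14582/12521 - 120/2323 = 32371466/29086283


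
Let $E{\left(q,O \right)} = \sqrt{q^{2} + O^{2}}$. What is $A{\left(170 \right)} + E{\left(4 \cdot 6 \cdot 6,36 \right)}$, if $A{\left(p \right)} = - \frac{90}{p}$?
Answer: $- \frac{9}{17} + 36 \sqrt{17} \approx 147.9$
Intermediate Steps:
$E{\left(q,O \right)} = \sqrt{O^{2} + q^{2}}$
$A{\left(170 \right)} + E{\left(4 \cdot 6 \cdot 6,36 \right)} = - \frac{90}{170} + \sqrt{36^{2} + \left(4 \cdot 6 \cdot 6\right)^{2}} = \left(-90\right) \frac{1}{170} + \sqrt{1296 + \left(24 \cdot 6\right)^{2}} = - \frac{9}{17} + \sqrt{1296 + 144^{2}} = - \frac{9}{17} + \sqrt{1296 + 20736} = - \frac{9}{17} + \sqrt{22032} = - \frac{9}{17} + 36 \sqrt{17}$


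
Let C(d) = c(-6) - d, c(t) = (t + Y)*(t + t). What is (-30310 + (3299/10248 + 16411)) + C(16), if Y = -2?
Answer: -141613813/10248 ≈ -13819.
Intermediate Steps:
c(t) = 2*t*(-2 + t) (c(t) = (t - 2)*(t + t) = (-2 + t)*(2*t) = 2*t*(-2 + t))
C(d) = 96 - d (C(d) = 2*(-6)*(-2 - 6) - d = 2*(-6)*(-8) - d = 96 - d)
(-30310 + (3299/10248 + 16411)) + C(16) = (-30310 + (3299/10248 + 16411)) + (96 - 1*16) = (-30310 + (3299*(1/10248) + 16411)) + (96 - 16) = (-30310 + (3299/10248 + 16411)) + 80 = (-30310 + 168183227/10248) + 80 = -142433653/10248 + 80 = -141613813/10248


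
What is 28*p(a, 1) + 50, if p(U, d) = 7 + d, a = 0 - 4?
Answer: 274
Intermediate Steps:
a = -4
28*p(a, 1) + 50 = 28*(7 + 1) + 50 = 28*8 + 50 = 224 + 50 = 274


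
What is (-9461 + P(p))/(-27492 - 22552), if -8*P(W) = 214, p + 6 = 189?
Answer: 37951/200176 ≈ 0.18959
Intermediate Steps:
p = 183 (p = -6 + 189 = 183)
P(W) = -107/4 (P(W) = -⅛*214 = -107/4)
(-9461 + P(p))/(-27492 - 22552) = (-9461 - 107/4)/(-27492 - 22552) = -37951/4/(-50044) = -37951/4*(-1/50044) = 37951/200176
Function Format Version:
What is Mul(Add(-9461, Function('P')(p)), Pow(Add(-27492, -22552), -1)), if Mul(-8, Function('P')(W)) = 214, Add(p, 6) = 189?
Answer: Rational(37951, 200176) ≈ 0.18959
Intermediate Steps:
p = 183 (p = Add(-6, 189) = 183)
Function('P')(W) = Rational(-107, 4) (Function('P')(W) = Mul(Rational(-1, 8), 214) = Rational(-107, 4))
Mul(Add(-9461, Function('P')(p)), Pow(Add(-27492, -22552), -1)) = Mul(Add(-9461, Rational(-107, 4)), Pow(Add(-27492, -22552), -1)) = Mul(Rational(-37951, 4), Pow(-50044, -1)) = Mul(Rational(-37951, 4), Rational(-1, 50044)) = Rational(37951, 200176)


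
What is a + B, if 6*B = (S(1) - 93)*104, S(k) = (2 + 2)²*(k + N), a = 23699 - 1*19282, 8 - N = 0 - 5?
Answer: 20063/3 ≈ 6687.7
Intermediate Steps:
N = 13 (N = 8 - (0 - 5) = 8 - 1*(-5) = 8 + 5 = 13)
a = 4417 (a = 23699 - 19282 = 4417)
S(k) = 208 + 16*k (S(k) = (2 + 2)²*(k + 13) = 4²*(13 + k) = 16*(13 + k) = 208 + 16*k)
B = 6812/3 (B = (((208 + 16*1) - 93)*104)/6 = (((208 + 16) - 93)*104)/6 = ((224 - 93)*104)/6 = (131*104)/6 = (⅙)*13624 = 6812/3 ≈ 2270.7)
a + B = 4417 + 6812/3 = 20063/3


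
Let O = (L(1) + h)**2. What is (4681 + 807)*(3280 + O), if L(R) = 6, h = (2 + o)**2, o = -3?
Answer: 18269552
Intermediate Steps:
h = 1 (h = (2 - 3)**2 = (-1)**2 = 1)
O = 49 (O = (6 + 1)**2 = 7**2 = 49)
(4681 + 807)*(3280 + O) = (4681 + 807)*(3280 + 49) = 5488*3329 = 18269552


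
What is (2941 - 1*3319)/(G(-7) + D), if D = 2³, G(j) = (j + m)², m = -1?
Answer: -21/4 ≈ -5.2500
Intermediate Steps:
G(j) = (-1 + j)² (G(j) = (j - 1)² = (-1 + j)²)
D = 8
(2941 - 1*3319)/(G(-7) + D) = (2941 - 1*3319)/((-1 - 7)² + 8) = (2941 - 3319)/((-8)² + 8) = -378/(64 + 8) = -378/72 = (1/72)*(-378) = -21/4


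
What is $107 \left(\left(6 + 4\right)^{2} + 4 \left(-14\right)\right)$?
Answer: $4708$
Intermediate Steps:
$107 \left(\left(6 + 4\right)^{2} + 4 \left(-14\right)\right) = 107 \left(10^{2} - 56\right) = 107 \left(100 - 56\right) = 107 \cdot 44 = 4708$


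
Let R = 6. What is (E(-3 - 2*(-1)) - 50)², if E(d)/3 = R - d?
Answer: 841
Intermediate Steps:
E(d) = 18 - 3*d (E(d) = 3*(6 - d) = 18 - 3*d)
(E(-3 - 2*(-1)) - 50)² = ((18 - 3*(-3 - 2*(-1))) - 50)² = ((18 - 3*(-3 + 2)) - 50)² = ((18 - 3*(-1)) - 50)² = ((18 + 3) - 50)² = (21 - 50)² = (-29)² = 841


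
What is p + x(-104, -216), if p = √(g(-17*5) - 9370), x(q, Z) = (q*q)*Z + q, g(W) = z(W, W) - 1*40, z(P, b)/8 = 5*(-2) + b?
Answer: -2336360 + 3*I*√1130 ≈ -2.3364e+6 + 100.85*I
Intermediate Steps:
z(P, b) = -80 + 8*b (z(P, b) = 8*(5*(-2) + b) = 8*(-10 + b) = -80 + 8*b)
g(W) = -120 + 8*W (g(W) = (-80 + 8*W) - 1*40 = (-80 + 8*W) - 40 = -120 + 8*W)
x(q, Z) = q + Z*q² (x(q, Z) = q²*Z + q = Z*q² + q = q + Z*q²)
p = 3*I*√1130 (p = √((-120 + 8*(-17*5)) - 9370) = √((-120 + 8*(-85)) - 9370) = √((-120 - 680) - 9370) = √(-800 - 9370) = √(-10170) = 3*I*√1130 ≈ 100.85*I)
p + x(-104, -216) = 3*I*√1130 - 104*(1 - 216*(-104)) = 3*I*√1130 - 104*(1 + 22464) = 3*I*√1130 - 104*22465 = 3*I*√1130 - 2336360 = -2336360 + 3*I*√1130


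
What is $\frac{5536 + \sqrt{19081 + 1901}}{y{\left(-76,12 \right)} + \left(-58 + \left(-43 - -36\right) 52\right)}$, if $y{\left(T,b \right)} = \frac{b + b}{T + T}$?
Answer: $- \frac{105184}{8021} - \frac{19 \sqrt{20982}}{8021} \approx -13.457$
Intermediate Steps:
$y{\left(T,b \right)} = \frac{b}{T}$ ($y{\left(T,b \right)} = \frac{2 b}{2 T} = 2 b \frac{1}{2 T} = \frac{b}{T}$)
$\frac{5536 + \sqrt{19081 + 1901}}{y{\left(-76,12 \right)} + \left(-58 + \left(-43 - -36\right) 52\right)} = \frac{5536 + \sqrt{19081 + 1901}}{\frac{12}{-76} + \left(-58 + \left(-43 - -36\right) 52\right)} = \frac{5536 + \sqrt{20982}}{12 \left(- \frac{1}{76}\right) + \left(-58 + \left(-43 + 36\right) 52\right)} = \frac{5536 + \sqrt{20982}}{- \frac{3}{19} - 422} = \frac{5536 + \sqrt{20982}}{- \frac{8021}{19}} = \left(5536 + \sqrt{20982}\right) \left(- \frac{19}{8021}\right) = - \frac{105184}{8021} - \frac{19 \sqrt{20982}}{8021}$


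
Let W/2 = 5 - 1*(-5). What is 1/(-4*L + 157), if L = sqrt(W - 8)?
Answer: 157/24457 + 8*sqrt(3)/24457 ≈ 0.0069860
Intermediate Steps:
W = 20 (W = 2*(5 - 1*(-5)) = 2*(5 + 5) = 2*10 = 20)
L = 2*sqrt(3) (L = sqrt(20 - 8) = sqrt(12) = 2*sqrt(3) ≈ 3.4641)
1/(-4*L + 157) = 1/(-8*sqrt(3) + 157) = 1/(157 - 8*sqrt(3))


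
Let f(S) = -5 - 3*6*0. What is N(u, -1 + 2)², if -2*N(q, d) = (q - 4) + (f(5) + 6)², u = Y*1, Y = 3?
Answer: 0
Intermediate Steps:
f(S) = -5 (f(S) = -5 - 18*0 = -5 + 0 = -5)
u = 3 (u = 3*1 = 3)
N(q, d) = 3/2 - q/2 (N(q, d) = -((q - 4) + (-5 + 6)²)/2 = -((-4 + q) + 1²)/2 = -((-4 + q) + 1)/2 = -(-3 + q)/2 = 3/2 - q/2)
N(u, -1 + 2)² = (3/2 - ½*3)² = (3/2 - 3/2)² = 0² = 0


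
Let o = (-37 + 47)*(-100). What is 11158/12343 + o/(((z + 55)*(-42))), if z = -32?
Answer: 11560814/5961669 ≈ 1.9392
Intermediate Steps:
o = -1000 (o = 10*(-100) = -1000)
11158/12343 + o/(((z + 55)*(-42))) = 11158/12343 - 1000*(-1/(42*(-32 + 55))) = 11158*(1/12343) - 1000/(23*(-42)) = 11158/12343 - 1000/(-966) = 11158/12343 - 1000*(-1/966) = 11158/12343 + 500/483 = 11560814/5961669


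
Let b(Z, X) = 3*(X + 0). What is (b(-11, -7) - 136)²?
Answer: 24649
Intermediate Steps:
b(Z, X) = 3*X
(b(-11, -7) - 136)² = (3*(-7) - 136)² = (-21 - 136)² = (-157)² = 24649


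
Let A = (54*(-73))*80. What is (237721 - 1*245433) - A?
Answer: 307648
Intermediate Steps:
A = -315360 (A = -3942*80 = -315360)
(237721 - 1*245433) - A = (237721 - 1*245433) - 1*(-315360) = (237721 - 245433) + 315360 = -7712 + 315360 = 307648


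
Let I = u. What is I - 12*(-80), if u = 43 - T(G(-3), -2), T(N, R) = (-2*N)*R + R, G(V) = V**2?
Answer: 969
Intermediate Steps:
T(N, R) = R - 2*N*R (T(N, R) = -2*N*R + R = R - 2*N*R)
u = 9 (u = 43 - (-2)*(1 - 2*(-3)**2) = 43 - (-2)*(1 - 2*9) = 43 - (-2)*(1 - 18) = 43 - (-2)*(-17) = 43 - 1*34 = 43 - 34 = 9)
I = 9
I - 12*(-80) = 9 - 12*(-80) = 9 + 960 = 969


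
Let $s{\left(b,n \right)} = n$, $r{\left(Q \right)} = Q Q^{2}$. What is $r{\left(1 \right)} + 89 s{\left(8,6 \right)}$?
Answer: $535$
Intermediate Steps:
$r{\left(Q \right)} = Q^{3}$
$r{\left(1 \right)} + 89 s{\left(8,6 \right)} = 1^{3} + 89 \cdot 6 = 1 + 534 = 535$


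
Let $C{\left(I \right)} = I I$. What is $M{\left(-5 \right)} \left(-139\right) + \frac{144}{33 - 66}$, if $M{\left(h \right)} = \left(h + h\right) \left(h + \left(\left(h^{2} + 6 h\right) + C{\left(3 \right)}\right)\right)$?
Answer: $- \frac{15338}{11} \approx -1394.4$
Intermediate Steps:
$C{\left(I \right)} = I^{2}$
$M{\left(h \right)} = 2 h \left(9 + h^{2} + 7 h\right)$ ($M{\left(h \right)} = \left(h + h\right) \left(h + \left(\left(h^{2} + 6 h\right) + 3^{2}\right)\right) = 2 h \left(h + \left(\left(h^{2} + 6 h\right) + 9\right)\right) = 2 h \left(h + \left(9 + h^{2} + 6 h\right)\right) = 2 h \left(9 + h^{2} + 7 h\right)$)
$M{\left(-5 \right)} \left(-139\right) + \frac{144}{33 - 66} = 2 \left(-5\right) \left(9 + \left(-5\right)^{2} + 7 \left(-5\right)\right) \left(-139\right) + \frac{144}{33 - 66} = 2 \left(-5\right) \left(9 + 25 - 35\right) \left(-139\right) + \frac{144}{-33} = 2 \left(-5\right) \left(-1\right) \left(-139\right) + 144 \left(- \frac{1}{33}\right) = 10 \left(-139\right) - \frac{48}{11} = -1390 - \frac{48}{11} = - \frac{15338}{11}$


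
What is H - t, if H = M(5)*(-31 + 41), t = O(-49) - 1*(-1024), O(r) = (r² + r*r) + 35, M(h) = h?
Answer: -5811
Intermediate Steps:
O(r) = 35 + 2*r² (O(r) = (r² + r²) + 35 = 2*r² + 35 = 35 + 2*r²)
t = 5861 (t = (35 + 2*(-49)²) - 1*(-1024) = (35 + 2*2401) + 1024 = (35 + 4802) + 1024 = 4837 + 1024 = 5861)
H = 50 (H = 5*(-31 + 41) = 5*10 = 50)
H - t = 50 - 1*5861 = 50 - 5861 = -5811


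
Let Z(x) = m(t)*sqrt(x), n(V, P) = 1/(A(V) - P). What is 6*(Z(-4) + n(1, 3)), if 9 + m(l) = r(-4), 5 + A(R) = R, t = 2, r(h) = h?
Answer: -6/7 - 156*I ≈ -0.85714 - 156.0*I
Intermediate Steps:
A(R) = -5 + R
m(l) = -13 (m(l) = -9 - 4 = -13)
n(V, P) = 1/(-5 + V - P) (n(V, P) = 1/((-5 + V) - P) = 1/(-5 + V - P))
Z(x) = -13*sqrt(x)
6*(Z(-4) + n(1, 3)) = 6*(-26*I - 1/(5 + 3 - 1*1)) = 6*(-26*I - 1/(5 + 3 - 1)) = 6*(-26*I - 1/7) = 6*(-1/7 - 26*I) = -6/7 - 156*I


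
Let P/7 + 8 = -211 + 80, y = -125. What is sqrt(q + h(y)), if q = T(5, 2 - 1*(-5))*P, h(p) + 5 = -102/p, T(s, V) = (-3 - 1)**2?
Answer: I*sqrt(9732615)/25 ≈ 124.79*I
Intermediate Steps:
P = -973 (P = -56 + 7*(-211 + 80) = -56 + 7*(-131) = -56 - 917 = -973)
T(s, V) = 16 (T(s, V) = (-4)**2 = 16)
h(p) = -5 - 102/p
q = -15568 (q = 16*(-973) = -15568)
sqrt(q + h(y)) = sqrt(-15568 + (-5 - 102/(-125))) = sqrt(-15568 + (-5 - 102*(-1/125))) = sqrt(-15568 + (-5 + 102/125)) = sqrt(-15568 - 523/125) = sqrt(-1946523/125) = I*sqrt(9732615)/25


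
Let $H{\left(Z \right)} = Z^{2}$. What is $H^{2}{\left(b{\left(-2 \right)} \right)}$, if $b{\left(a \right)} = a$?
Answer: $16$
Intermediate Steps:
$H^{2}{\left(b{\left(-2 \right)} \right)} = \left(\left(-2\right)^{2}\right)^{2} = 4^{2} = 16$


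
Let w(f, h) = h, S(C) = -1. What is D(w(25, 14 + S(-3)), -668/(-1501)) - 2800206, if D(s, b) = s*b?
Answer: -4203100522/1501 ≈ -2.8002e+6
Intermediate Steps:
D(s, b) = b*s
D(w(25, 14 + S(-3)), -668/(-1501)) - 2800206 = (-668/(-1501))*(14 - 1) - 2800206 = -668*(-1/1501)*13 - 2800206 = (668/1501)*13 - 2800206 = 8684/1501 - 2800206 = -4203100522/1501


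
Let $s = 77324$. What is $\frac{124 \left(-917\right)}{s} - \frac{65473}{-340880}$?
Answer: $- \frac{8424537197}{6589551280} \approx -1.2785$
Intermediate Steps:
$\frac{124 \left(-917\right)}{s} - \frac{65473}{-340880} = \frac{124 \left(-917\right)}{77324} - \frac{65473}{-340880} = \left(-113708\right) \frac{1}{77324} - - \frac{65473}{340880} = - \frac{28427}{19331} + \frac{65473}{340880} = - \frac{8424537197}{6589551280}$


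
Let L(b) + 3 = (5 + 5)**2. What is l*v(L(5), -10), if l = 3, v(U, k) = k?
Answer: -30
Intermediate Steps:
L(b) = 97 (L(b) = -3 + (5 + 5)**2 = -3 + 10**2 = -3 + 100 = 97)
l*v(L(5), -10) = 3*(-10) = -30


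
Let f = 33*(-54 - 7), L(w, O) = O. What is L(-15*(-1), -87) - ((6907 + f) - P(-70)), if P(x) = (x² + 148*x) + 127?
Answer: -10314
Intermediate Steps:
f = -2013 (f = 33*(-61) = -2013)
P(x) = 127 + x² + 148*x
L(-15*(-1), -87) - ((6907 + f) - P(-70)) = -87 - ((6907 - 2013) - (127 + (-70)² + 148*(-70))) = -87 - (4894 - (127 + 4900 - 10360)) = -87 - (4894 - 1*(-5333)) = -87 - (4894 + 5333) = -87 - 1*10227 = -87 - 10227 = -10314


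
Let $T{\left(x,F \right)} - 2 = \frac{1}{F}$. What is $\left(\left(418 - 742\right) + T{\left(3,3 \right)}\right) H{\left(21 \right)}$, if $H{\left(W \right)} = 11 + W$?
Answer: $- \frac{30880}{3} \approx -10293.0$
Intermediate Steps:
$T{\left(x,F \right)} = 2 + \frac{1}{F}$
$\left(\left(418 - 742\right) + T{\left(3,3 \right)}\right) H{\left(21 \right)} = \left(\left(418 - 742\right) + \left(2 + \frac{1}{3}\right)\right) \left(11 + 21\right) = \left(-324 + \left(2 + \frac{1}{3}\right)\right) 32 = \left(-324 + \frac{7}{3}\right) 32 = \left(- \frac{965}{3}\right) 32 = - \frac{30880}{3}$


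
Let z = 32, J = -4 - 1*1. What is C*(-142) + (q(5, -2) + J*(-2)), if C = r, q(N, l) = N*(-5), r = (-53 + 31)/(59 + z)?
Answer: 1759/91 ≈ 19.330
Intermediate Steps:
J = -5 (J = -4 - 1 = -5)
r = -22/91 (r = (-53 + 31)/(59 + 32) = -22/91 ≈ -0.24176)
q(N, l) = -5*N
C = -22/91 ≈ -0.24176
C*(-142) + (q(5, -2) + J*(-2)) = -22/91*(-142) + (-5*5 - 5*(-2)) = 3124/91 + (-25 + 10) = 3124/91 - 15 = 1759/91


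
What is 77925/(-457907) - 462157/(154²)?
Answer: -213472994699/10859722412 ≈ -19.657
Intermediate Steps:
77925/(-457907) - 462157/(154²) = 77925*(-1/457907) - 462157/23716 = -77925/457907 - 462157*1/23716 = -77925/457907 - 462157/23716 = -213472994699/10859722412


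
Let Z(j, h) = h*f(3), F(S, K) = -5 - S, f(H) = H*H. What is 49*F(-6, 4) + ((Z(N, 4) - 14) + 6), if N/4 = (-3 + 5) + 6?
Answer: 77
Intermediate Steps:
f(H) = H**2
N = 32 (N = 4*((-3 + 5) + 6) = 4*(2 + 6) = 4*8 = 32)
Z(j, h) = 9*h (Z(j, h) = h*3**2 = h*9 = 9*h)
49*F(-6, 4) + ((Z(N, 4) - 14) + 6) = 49*(-5 - 1*(-6)) + ((9*4 - 14) + 6) = 49*(-5 + 6) + ((36 - 14) + 6) = 49*1 + (22 + 6) = 49 + 28 = 77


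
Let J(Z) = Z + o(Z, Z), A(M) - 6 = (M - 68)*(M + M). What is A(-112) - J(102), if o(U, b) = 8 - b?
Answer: 40318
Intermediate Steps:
A(M) = 6 + 2*M*(-68 + M) (A(M) = 6 + (M - 68)*(M + M) = 6 + (-68 + M)*(2*M) = 6 + 2*M*(-68 + M))
J(Z) = 8 (J(Z) = Z + (8 - Z) = 8)
A(-112) - J(102) = (6 - 136*(-112) + 2*(-112)**2) - 1*8 = (6 + 15232 + 2*12544) - 8 = (6 + 15232 + 25088) - 8 = 40326 - 8 = 40318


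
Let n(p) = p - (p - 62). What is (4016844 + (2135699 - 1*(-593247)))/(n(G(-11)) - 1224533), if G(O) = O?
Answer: -6745790/1224471 ≈ -5.5091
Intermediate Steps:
n(p) = 62 (n(p) = p - (-62 + p) = p + (62 - p) = 62)
(4016844 + (2135699 - 1*(-593247)))/(n(G(-11)) - 1224533) = (4016844 + (2135699 - 1*(-593247)))/(62 - 1224533) = (4016844 + (2135699 + 593247))/(-1224471) = (4016844 + 2728946)*(-1/1224471) = 6745790*(-1/1224471) = -6745790/1224471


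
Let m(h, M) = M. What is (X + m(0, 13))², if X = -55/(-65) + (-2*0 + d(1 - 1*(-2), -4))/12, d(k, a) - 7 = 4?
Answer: 5303809/24336 ≈ 217.94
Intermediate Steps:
d(k, a) = 11 (d(k, a) = 7 + 4 = 11)
X = 275/156 (X = -55/(-65) + (-2*0 + 11)/12 = -55*(-1/65) + (0 + 11)*(1/12) = 11/13 + 11*(1/12) = 11/13 + 11/12 = 275/156 ≈ 1.7628)
(X + m(0, 13))² = (275/156 + 13)² = (2303/156)² = 5303809/24336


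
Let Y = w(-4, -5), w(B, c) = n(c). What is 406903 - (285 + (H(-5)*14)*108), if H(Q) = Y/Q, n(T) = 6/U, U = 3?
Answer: 2036114/5 ≈ 4.0722e+5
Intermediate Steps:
n(T) = 2 (n(T) = 6/3 = 6*(1/3) = 2)
w(B, c) = 2
Y = 2
H(Q) = 2/Q
406903 - (285 + (H(-5)*14)*108) = 406903 - (285 + ((2/(-5))*14)*108) = 406903 - (285 + ((2*(-1/5))*14)*108) = 406903 - (285 - 2/5*14*108) = 406903 - (285 - 28/5*108) = 406903 - (285 - 3024/5) = 406903 - 1*(-1599/5) = 406903 + 1599/5 = 2036114/5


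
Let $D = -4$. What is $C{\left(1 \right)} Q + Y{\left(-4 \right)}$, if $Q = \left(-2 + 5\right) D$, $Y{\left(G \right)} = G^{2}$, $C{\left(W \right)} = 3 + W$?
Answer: $-32$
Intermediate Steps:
$Q = -12$ ($Q = \left(-2 + 5\right) \left(-4\right) = 3 \left(-4\right) = -12$)
$C{\left(1 \right)} Q + Y{\left(-4 \right)} = \left(3 + 1\right) \left(-12\right) + \left(-4\right)^{2} = 4 \left(-12\right) + 16 = -48 + 16 = -32$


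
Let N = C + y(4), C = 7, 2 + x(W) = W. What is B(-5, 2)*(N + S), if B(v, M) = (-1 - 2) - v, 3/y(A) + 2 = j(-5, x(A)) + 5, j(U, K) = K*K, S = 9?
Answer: 230/7 ≈ 32.857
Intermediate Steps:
x(W) = -2 + W
j(U, K) = K**2
y(A) = 3/(3 + (-2 + A)**2) (y(A) = 3/(-2 + ((-2 + A)**2 + 5)) = 3/(-2 + (5 + (-2 + A)**2)) = 3/(3 + (-2 + A)**2))
B(v, M) = -3 - v
N = 52/7 (N = 7 + 3/(3 + (-2 + 4)**2) = 7 + 3/(3 + 2**2) = 7 + 3/(3 + 4) = 7 + 3/7 = 52/7 ≈ 7.4286)
B(-5, 2)*(N + S) = (-3 - 1*(-5))*(52/7 + 9) = (-3 + 5)*(115/7) = 2*(115/7) = 230/7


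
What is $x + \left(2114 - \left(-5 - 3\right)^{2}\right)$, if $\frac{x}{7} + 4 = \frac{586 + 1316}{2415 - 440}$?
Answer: $\frac{4006764}{1975} \approx 2028.7$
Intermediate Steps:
$x = - \frac{41986}{1975}$ ($x = -28 + 7 \frac{586 + 1316}{2415 - 440} = -28 + 7 \cdot \frac{1902}{1975} = -28 + \frac{13314}{1975} = - \frac{41986}{1975} \approx -21.259$)
$x + \left(2114 - \left(-5 - 3\right)^{2}\right) = - \frac{41986}{1975} + \left(2114 - \left(-5 - 3\right)^{2}\right) = - \frac{41986}{1975} + \left(2114 - \left(-8\right)^{2}\right) = - \frac{41986}{1975} + \left(2114 - 64\right) = - \frac{41986}{1975} + 2050 = \frac{4006764}{1975}$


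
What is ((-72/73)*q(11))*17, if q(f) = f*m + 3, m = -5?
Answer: 63648/73 ≈ 871.89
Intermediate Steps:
q(f) = 3 - 5*f (q(f) = f*(-5) + 3 = -5*f + 3 = 3 - 5*f)
((-72/73)*q(11))*17 = ((-72/73)*(3 - 5*11))*17 = ((-72*1/73)*(3 - 55))*17 = -72/73*(-52)*17 = (3744/73)*17 = 63648/73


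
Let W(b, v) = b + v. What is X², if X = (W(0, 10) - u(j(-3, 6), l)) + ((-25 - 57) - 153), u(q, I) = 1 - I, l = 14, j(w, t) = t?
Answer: 44944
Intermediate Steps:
X = -212 (X = ((0 + 10) - (1 - 1*14)) + ((-25 - 57) - 153) = (10 - (1 - 14)) + (-82 - 153) = (10 - 1*(-13)) - 235 = (10 + 13) - 235 = 23 - 235 = -212)
X² = (-212)² = 44944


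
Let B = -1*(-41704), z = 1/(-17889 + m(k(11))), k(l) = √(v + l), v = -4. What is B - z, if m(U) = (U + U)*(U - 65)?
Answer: 40985064799/982761 - 2*√7/4913805 ≈ 41704.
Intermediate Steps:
k(l) = √(-4 + l)
m(U) = 2*U*(-65 + U) (m(U) = (2*U)*(-65 + U) = 2*U*(-65 + U))
z = 1/(-17889 + 2*√7*(-65 + √7)) (z = 1/(-17889 + 2*√(-4 + 11)*(-65 + √(-4 + 11))) = 1/(-17889 + 2*√7*(-65 + √7)) ≈ -5.4888e-5)
B = 41704
B - z = 41704 - (-55/982761 + 2*√7/4913805) = 41704 + (55/982761 - 2*√7/4913805) = 40985064799/982761 - 2*√7/4913805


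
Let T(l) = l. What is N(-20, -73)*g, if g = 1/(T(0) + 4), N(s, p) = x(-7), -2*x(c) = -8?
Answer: 1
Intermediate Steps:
x(c) = 4 (x(c) = -1/2*(-8) = 4)
N(s, p) = 4
g = 1/4 (g = 1/(0 + 4) = 1/4 ≈ 0.25000)
N(-20, -73)*g = 4*(1/4) = 1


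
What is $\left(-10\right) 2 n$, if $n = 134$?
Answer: $-2680$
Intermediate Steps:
$\left(-10\right) 2 n = \left(-10\right) 2 \cdot 134 = \left(-20\right) 134 = -2680$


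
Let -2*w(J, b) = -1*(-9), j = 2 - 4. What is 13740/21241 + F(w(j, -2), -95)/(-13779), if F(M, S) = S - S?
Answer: 13740/21241 ≈ 0.64686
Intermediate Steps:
j = -2
w(J, b) = -9/2 (w(J, b) = -(-1)*(-9)/2 = -½*9 = -9/2)
F(M, S) = 0
13740/21241 + F(w(j, -2), -95)/(-13779) = 13740/21241 + 0/(-13779) = 13740*(1/21241) + 0*(-1/13779) = 13740/21241 + 0 = 13740/21241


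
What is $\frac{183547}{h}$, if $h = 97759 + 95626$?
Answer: $\frac{183547}{193385} \approx 0.94913$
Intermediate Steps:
$h = 193385$
$\frac{183547}{h} = \frac{183547}{193385}$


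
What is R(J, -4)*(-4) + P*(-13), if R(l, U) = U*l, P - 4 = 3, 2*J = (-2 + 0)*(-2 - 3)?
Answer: -11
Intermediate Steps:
J = 5 (J = ((-2 + 0)*(-2 - 3))/2 = (-2*(-5))/2 = (½)*10 = 5)
P = 7 (P = 4 + 3 = 7)
R(J, -4)*(-4) + P*(-13) = -4*5*(-4) + 7*(-13) = -20*(-4) - 91 = 80 - 91 = -11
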